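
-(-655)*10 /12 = 3275 /6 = 545.83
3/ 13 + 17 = 224/ 13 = 17.23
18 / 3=6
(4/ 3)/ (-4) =-1/ 3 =-0.33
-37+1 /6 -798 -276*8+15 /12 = -36499 /12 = -3041.58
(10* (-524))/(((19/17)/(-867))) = 4064861.05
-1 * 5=-5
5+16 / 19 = 111 / 19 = 5.84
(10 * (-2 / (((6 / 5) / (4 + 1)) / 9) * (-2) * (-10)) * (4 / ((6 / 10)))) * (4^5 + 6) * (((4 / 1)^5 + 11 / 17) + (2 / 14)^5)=-30154398450000000 / 285719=-105538653187.22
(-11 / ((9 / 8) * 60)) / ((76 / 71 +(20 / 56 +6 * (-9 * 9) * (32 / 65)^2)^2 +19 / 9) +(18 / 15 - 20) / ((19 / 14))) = -20767017271000 / 1756024086165349443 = -0.00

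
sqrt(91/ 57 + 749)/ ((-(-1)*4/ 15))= 5*sqrt(152418)/ 19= 102.74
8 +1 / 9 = 73 / 9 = 8.11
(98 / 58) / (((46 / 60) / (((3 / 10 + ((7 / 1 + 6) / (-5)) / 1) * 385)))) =-56595 / 29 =-1951.55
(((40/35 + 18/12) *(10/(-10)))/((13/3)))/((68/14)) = -111/884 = -0.13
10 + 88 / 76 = 212 / 19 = 11.16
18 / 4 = 9 / 2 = 4.50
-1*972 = -972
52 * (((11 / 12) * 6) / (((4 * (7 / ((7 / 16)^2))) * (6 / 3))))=1001 / 1024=0.98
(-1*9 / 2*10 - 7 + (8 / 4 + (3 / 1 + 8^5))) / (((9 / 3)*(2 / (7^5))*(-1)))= -183313949 / 2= -91656974.50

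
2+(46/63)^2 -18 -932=-3760496/3969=-947.47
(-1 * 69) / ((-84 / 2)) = 23 / 14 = 1.64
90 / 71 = 1.27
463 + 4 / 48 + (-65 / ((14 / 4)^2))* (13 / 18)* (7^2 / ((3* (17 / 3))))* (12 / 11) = 337373 / 748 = 451.03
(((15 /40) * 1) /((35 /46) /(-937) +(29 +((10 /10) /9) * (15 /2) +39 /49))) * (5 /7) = 1357713 /155249288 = 0.01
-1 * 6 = -6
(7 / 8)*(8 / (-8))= -7 / 8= -0.88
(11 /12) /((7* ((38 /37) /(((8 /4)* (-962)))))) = -195767 /798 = -245.32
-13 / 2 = -6.50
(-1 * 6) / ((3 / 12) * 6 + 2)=-12 / 7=-1.71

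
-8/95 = -0.08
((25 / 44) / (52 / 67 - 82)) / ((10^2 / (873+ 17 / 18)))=-1053977 / 17240256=-0.06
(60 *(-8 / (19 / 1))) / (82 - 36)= -0.55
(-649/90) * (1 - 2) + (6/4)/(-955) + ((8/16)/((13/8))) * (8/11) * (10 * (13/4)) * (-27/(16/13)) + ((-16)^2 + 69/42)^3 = 4436833432111279/259431480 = 17102139.77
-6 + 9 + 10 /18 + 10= 122 /9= 13.56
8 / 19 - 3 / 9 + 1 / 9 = 34 / 171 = 0.20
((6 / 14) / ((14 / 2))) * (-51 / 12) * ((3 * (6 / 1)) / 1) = -459 / 98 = -4.68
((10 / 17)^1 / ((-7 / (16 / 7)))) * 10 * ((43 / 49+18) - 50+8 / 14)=2395200 / 40817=58.68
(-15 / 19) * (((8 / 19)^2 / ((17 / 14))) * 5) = -67200 / 116603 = -0.58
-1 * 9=-9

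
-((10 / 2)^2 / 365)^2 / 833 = -25 / 4439057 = -0.00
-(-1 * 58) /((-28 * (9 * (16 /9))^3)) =-29 /57344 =-0.00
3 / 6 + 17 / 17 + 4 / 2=7 / 2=3.50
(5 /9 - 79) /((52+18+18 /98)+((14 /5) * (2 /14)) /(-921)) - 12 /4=-195630263 /47509491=-4.12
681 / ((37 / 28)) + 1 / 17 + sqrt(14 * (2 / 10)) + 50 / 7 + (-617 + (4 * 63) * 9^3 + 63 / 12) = sqrt(70) / 5 + 3233894359 / 17612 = 183620.48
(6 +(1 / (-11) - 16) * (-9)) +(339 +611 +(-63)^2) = 55768 / 11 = 5069.82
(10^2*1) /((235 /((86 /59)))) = 1720 /2773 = 0.62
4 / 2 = 2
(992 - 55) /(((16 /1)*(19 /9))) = 27.74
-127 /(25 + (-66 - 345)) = 127 /386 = 0.33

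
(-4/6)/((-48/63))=7/8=0.88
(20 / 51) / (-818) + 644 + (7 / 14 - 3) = 26762077 / 41718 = 641.50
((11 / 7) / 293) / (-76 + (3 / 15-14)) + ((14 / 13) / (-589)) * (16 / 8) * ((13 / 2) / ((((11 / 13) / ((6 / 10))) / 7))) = -3521457703 / 29832523105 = -0.12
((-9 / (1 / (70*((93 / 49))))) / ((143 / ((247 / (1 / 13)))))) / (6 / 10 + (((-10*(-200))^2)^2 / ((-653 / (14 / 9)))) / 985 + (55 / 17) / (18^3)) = 4252815732718800 / 6129160162938899471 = 0.00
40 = 40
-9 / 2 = -4.50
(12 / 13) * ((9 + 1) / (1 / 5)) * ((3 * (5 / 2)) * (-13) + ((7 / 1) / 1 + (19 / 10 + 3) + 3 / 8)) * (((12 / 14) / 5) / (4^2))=-4383 / 104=-42.14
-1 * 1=-1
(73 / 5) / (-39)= -73 / 195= -0.37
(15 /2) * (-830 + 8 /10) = -6219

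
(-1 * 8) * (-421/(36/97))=81674/9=9074.89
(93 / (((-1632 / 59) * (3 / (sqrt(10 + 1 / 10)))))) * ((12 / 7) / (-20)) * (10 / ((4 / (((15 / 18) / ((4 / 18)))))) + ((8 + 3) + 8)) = 415183 * sqrt(1010) / 1523200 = 8.66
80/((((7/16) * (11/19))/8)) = 194560/77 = 2526.75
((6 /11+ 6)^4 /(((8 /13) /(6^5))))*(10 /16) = 14496023.34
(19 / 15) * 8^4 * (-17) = -88200.53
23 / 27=0.85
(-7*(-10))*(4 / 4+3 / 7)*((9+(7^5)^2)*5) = 141237629000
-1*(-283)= 283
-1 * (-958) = 958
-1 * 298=-298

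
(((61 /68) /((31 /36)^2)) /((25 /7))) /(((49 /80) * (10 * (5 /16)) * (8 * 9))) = 35136 /14294875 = 0.00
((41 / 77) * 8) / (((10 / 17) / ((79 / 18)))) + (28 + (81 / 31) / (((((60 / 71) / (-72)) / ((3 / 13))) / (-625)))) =44919713588 / 1396395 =32168.34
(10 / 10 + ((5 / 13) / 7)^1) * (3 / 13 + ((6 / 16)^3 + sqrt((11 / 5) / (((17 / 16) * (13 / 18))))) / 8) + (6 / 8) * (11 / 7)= 144 * sqrt(24310) / 100555 + 216381 / 151424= 1.65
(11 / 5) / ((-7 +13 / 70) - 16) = -154 / 1597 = -0.10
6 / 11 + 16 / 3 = 194 / 33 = 5.88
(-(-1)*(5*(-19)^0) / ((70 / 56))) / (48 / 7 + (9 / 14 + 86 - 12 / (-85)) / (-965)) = 656200 / 1110161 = 0.59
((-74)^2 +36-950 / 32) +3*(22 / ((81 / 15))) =5494.53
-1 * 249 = -249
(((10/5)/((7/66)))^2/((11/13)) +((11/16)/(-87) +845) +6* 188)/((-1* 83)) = -163237909/5661264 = -28.83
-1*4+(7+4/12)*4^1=76/3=25.33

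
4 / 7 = 0.57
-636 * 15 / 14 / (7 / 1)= -4770 / 49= -97.35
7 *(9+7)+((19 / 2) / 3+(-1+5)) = 715 / 6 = 119.17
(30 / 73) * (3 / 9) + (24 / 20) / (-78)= 577 / 4745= 0.12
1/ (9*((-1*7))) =-0.02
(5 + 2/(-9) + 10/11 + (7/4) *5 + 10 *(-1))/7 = 251/396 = 0.63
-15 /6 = -5 /2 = -2.50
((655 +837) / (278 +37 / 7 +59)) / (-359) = -2611 / 215041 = -0.01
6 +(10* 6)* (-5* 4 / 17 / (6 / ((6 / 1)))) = -64.59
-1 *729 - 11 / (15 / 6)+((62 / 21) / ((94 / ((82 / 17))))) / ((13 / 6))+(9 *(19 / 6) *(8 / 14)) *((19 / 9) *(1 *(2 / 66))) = -26355752747 / 35990955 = -732.29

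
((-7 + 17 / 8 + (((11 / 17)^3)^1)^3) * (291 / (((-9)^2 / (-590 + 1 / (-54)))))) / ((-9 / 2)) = -14235117864614109035 / 6224440461574536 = -2286.97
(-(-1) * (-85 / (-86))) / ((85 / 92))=46 / 43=1.07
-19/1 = -19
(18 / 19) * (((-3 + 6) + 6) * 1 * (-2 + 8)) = 972 / 19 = 51.16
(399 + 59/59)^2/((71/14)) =2240000/71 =31549.30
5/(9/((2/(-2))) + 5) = -5/4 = -1.25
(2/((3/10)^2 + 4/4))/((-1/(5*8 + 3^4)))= -222.02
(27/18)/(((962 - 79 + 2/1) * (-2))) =-1/1180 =-0.00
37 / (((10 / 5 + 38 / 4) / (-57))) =-4218 / 23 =-183.39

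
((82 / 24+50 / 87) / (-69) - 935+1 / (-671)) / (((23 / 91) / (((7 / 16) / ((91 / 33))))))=-35153357519 / 59891264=-586.95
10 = 10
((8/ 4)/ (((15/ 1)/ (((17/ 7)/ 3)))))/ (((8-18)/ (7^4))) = -5831/ 225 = -25.92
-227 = -227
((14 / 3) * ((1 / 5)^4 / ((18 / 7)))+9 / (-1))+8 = -16826 / 16875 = -1.00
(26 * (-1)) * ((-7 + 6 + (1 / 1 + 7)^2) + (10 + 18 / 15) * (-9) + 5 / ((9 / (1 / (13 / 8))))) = 43826 / 45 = 973.91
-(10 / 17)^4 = -10000 / 83521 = -0.12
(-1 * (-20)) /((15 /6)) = 8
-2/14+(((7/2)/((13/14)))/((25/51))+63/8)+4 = 353469/18200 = 19.42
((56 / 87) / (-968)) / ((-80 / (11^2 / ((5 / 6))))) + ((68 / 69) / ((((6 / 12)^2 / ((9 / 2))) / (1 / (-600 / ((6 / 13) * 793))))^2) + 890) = 3364395873 / 3335000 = 1008.81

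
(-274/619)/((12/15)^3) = -17125/19808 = -0.86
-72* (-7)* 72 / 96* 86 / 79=32508 / 79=411.49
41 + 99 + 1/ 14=1961/ 14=140.07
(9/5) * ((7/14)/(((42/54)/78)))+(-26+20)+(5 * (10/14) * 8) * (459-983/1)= -521051/35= -14887.17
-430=-430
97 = 97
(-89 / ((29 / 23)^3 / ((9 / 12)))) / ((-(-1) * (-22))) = 3248589 / 2146232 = 1.51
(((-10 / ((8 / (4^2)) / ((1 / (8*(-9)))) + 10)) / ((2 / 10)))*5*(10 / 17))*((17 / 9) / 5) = 250 / 117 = 2.14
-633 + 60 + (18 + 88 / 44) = -553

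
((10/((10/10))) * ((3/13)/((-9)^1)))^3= -1000/59319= -0.02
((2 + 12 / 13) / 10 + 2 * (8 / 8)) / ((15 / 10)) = 298 / 195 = 1.53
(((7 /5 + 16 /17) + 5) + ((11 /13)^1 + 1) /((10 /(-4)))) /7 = 7296 /7735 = 0.94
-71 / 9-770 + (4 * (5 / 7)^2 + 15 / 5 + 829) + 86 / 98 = 25150 / 441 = 57.03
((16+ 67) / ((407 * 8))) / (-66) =-83 / 214896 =-0.00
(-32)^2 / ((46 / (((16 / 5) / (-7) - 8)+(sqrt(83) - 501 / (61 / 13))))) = -125957632 / 49105+512 * sqrt(83) / 23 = -2362.26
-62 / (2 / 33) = -1023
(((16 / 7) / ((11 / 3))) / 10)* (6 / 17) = 144 / 6545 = 0.02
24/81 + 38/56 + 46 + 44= 68777/756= 90.97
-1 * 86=-86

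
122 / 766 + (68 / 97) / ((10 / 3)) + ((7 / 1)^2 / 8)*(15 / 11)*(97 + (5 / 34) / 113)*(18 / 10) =91610515282831 / 62803022480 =1458.70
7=7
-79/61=-1.30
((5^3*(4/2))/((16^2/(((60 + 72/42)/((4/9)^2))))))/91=3.35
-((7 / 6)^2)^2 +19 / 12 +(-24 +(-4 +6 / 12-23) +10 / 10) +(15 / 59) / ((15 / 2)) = -3802967 / 76464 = -49.74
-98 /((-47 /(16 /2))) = 784 /47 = 16.68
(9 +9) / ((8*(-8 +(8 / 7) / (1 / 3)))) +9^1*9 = 80.51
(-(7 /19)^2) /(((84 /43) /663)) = -66521 /1444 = -46.07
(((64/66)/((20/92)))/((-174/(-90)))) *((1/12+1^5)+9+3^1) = 28888/957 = 30.19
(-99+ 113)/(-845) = -14/845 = -0.02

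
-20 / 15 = -4 / 3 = -1.33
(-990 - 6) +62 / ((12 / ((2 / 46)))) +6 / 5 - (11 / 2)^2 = -1414259 / 1380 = -1024.83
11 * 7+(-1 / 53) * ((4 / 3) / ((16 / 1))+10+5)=48791 / 636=76.72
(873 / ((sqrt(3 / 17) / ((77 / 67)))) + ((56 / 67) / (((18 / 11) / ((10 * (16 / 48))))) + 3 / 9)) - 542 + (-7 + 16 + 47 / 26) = -24888341 / 47034 + 22407 * sqrt(51) / 67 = 1859.17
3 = 3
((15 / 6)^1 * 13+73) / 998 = 211 / 1996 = 0.11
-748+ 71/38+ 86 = -25085/38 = -660.13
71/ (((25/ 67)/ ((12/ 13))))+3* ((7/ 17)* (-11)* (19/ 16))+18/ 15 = 14206503/ 88400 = 160.71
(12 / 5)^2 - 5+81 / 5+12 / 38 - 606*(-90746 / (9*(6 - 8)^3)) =-2176720439 / 2850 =-763761.56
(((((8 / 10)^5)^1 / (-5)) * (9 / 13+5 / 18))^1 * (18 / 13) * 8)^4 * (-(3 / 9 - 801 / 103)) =1100147789920302908164800512 / 600959760639667510986328125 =1.83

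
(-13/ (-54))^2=169/ 2916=0.06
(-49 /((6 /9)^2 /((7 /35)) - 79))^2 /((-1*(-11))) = 194481 /5252291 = 0.04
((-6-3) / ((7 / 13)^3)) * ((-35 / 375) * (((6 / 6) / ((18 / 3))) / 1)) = 2197 / 2450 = 0.90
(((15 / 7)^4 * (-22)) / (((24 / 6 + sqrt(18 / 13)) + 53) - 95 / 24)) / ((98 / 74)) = -16367126490000 / 2477277227341 + 71208720000 * sqrt(26) / 2477277227341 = -6.46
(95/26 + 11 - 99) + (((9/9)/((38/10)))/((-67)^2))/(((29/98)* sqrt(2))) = -2193/26 + 245* sqrt(2)/2473439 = -84.35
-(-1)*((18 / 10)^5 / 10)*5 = 59049 / 6250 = 9.45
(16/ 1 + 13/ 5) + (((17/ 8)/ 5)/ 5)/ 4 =14897/ 800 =18.62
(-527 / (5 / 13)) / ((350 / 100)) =-13702 / 35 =-391.49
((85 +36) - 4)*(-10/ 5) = -234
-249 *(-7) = 1743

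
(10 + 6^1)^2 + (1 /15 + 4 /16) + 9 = 15919 /60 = 265.32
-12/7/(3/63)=-36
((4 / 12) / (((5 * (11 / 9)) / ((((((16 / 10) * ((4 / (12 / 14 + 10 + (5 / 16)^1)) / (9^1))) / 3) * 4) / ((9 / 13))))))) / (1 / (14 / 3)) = 0.03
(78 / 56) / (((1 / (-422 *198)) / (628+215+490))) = -1085956443 / 7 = -155136634.71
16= 16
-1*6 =-6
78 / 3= 26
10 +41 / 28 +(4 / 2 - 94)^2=237313 / 28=8475.46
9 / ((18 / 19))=19 / 2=9.50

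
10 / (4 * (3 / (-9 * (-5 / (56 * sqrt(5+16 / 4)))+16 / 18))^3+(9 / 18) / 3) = 0.14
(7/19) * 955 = 6685/19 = 351.84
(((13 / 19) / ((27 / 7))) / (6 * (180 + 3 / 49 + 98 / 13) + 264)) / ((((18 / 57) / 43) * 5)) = 0.00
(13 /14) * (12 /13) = 6 /7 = 0.86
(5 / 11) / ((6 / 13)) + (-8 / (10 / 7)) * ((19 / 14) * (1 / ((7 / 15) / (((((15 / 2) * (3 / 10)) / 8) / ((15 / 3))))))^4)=204224303293 / 207704555520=0.98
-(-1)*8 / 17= 8 / 17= 0.47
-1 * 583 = -583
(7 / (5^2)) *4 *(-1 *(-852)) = 23856 / 25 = 954.24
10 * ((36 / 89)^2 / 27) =480 / 7921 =0.06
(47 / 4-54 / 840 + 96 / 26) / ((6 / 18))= 20991 / 455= 46.13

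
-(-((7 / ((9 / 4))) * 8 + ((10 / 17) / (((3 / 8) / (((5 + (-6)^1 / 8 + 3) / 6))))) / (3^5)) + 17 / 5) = 3996127 / 185895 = 21.50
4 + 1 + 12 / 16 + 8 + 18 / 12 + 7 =89 / 4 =22.25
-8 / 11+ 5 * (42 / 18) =361 / 33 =10.94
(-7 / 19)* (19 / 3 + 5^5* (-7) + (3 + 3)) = 24164 / 3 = 8054.67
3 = 3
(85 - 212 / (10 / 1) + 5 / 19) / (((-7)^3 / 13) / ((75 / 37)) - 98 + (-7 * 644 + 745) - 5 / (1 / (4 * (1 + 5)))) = -593385 / 36994577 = -0.02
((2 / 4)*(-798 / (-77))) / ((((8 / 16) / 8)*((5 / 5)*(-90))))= -152 / 165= -0.92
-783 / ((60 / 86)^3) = -2305703 / 1000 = -2305.70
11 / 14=0.79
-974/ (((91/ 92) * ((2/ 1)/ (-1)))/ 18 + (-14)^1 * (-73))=-806472/ 846125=-0.95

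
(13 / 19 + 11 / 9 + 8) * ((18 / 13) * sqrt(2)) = 3388 * sqrt(2) / 247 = 19.40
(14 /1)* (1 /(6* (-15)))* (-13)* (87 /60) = 2.93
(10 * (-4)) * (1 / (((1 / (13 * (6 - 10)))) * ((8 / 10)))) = 2600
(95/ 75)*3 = 19/ 5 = 3.80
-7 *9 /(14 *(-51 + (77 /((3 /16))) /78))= 1053 /10702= 0.10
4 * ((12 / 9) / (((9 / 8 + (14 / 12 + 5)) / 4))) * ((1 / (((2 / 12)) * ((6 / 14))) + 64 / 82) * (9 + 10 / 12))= 3051008 / 7175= 425.23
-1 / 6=-0.17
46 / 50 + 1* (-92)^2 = 211623 / 25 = 8464.92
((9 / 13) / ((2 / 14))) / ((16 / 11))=693 / 208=3.33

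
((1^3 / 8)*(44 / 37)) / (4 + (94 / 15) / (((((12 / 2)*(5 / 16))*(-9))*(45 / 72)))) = 111375 / 2551816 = 0.04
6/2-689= -686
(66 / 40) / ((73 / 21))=693 / 1460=0.47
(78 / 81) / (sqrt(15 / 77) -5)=-1001 / 5157 -13 * sqrt(1155) / 25785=-0.21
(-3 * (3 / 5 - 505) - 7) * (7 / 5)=52717 / 25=2108.68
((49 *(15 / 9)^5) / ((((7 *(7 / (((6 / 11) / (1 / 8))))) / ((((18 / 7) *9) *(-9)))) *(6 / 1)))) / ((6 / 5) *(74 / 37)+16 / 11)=-187500 / 371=-505.39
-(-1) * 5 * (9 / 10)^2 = 81 / 20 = 4.05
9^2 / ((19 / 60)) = 255.79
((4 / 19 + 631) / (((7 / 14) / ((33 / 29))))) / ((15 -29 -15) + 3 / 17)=-6728073 / 134995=-49.84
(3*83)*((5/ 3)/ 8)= 415/ 8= 51.88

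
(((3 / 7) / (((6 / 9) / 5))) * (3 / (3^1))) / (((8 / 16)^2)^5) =23040 / 7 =3291.43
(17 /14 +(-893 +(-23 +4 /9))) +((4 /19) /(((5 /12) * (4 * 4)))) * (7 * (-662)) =-12696317 /11970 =-1060.68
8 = 8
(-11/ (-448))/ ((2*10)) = 11/ 8960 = 0.00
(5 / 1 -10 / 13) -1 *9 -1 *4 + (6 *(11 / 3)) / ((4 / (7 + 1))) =458 / 13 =35.23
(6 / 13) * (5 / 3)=10 / 13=0.77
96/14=48/7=6.86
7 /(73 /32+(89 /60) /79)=265440 /87217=3.04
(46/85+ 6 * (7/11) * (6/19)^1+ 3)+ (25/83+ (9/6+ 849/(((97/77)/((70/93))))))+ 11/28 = 63837911211517/124146581020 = 514.21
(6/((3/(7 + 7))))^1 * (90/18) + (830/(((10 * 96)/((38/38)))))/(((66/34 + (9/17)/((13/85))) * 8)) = 128397223/916992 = 140.02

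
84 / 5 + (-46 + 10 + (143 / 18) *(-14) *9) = -5101 / 5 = -1020.20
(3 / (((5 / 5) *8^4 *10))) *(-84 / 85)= -63 / 870400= -0.00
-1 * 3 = -3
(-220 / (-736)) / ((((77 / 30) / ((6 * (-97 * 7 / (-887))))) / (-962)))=-10497825 / 20401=-514.57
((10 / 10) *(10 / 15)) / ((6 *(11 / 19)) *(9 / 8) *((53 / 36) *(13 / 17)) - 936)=-0.00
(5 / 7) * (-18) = -90 / 7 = -12.86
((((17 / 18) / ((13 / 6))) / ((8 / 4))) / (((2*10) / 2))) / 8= 17 / 6240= 0.00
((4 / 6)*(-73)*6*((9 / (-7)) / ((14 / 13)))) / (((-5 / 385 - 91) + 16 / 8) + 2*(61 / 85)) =-8415 / 2114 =-3.98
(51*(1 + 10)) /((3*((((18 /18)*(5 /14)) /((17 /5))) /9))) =400554 /25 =16022.16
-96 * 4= -384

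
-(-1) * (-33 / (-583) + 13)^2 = 478864 / 2809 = 170.47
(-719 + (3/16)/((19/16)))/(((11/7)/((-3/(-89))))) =-286818/18601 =-15.42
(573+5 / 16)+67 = 10245 / 16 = 640.31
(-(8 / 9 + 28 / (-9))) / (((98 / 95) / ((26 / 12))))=6175 / 1323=4.67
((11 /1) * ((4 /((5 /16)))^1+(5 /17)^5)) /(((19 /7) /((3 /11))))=1908615933 /134886415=14.15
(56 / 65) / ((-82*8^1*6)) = -7 / 31980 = -0.00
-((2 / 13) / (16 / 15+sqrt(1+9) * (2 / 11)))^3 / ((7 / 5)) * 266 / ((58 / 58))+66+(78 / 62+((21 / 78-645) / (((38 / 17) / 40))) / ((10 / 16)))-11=-493730488438389812076 / 26823863472823859+81558684590625 * sqrt(10) / 91082728260862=-18403.56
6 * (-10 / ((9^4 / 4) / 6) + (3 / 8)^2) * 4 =2.50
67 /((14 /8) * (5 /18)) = 137.83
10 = 10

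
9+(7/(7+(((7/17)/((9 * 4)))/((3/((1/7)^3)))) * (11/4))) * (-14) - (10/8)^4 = -4798661291/644864768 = -7.44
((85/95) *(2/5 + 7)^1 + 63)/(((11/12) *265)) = 79368/276925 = 0.29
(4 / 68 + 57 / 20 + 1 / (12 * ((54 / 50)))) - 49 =-633613 / 13770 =-46.01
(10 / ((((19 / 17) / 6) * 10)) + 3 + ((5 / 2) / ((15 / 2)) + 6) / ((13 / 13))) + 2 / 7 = 5980 / 399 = 14.99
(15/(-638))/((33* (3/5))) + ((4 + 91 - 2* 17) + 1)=1305323/21054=62.00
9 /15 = 3 /5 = 0.60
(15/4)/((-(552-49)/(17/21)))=-85/14084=-0.01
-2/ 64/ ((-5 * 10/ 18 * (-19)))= -9/ 15200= -0.00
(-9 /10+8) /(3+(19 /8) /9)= 2556 /1175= 2.18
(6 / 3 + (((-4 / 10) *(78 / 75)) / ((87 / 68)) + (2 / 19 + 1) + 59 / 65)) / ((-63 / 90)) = -19811816 / 3760575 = -5.27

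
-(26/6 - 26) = 65/3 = 21.67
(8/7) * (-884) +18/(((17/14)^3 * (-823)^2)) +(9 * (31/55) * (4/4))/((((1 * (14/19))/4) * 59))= -76331306524947046/75589100218555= -1009.82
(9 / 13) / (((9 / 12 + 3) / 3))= 36 / 65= 0.55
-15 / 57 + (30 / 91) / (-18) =-1460 / 5187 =-0.28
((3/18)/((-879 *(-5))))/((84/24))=1/92295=0.00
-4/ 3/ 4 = -1/ 3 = -0.33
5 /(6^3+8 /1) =5 /224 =0.02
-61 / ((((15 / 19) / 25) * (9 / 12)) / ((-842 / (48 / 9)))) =406615.83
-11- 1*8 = -19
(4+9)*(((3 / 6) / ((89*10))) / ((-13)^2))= 1 / 23140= 0.00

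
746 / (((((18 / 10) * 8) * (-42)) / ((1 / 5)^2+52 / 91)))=-39911 / 52920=-0.75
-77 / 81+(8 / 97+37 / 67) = -166298 / 526419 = -0.32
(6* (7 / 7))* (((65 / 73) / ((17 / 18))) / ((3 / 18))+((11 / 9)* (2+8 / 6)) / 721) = 273589700 / 8052849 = 33.97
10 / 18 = 5 / 9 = 0.56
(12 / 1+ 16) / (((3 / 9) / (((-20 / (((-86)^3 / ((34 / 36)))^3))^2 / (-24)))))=-4224074575 / 281525128912979116290777780178337050656768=-0.00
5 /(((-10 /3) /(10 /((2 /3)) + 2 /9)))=-137 /6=-22.83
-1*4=-4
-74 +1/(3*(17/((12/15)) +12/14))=-137390/1857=-73.98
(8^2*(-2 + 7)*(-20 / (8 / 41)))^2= 1075840000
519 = 519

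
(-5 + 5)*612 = 0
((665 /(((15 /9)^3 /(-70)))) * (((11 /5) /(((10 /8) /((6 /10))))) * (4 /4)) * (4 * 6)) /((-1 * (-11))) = -14478912 /625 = -23166.26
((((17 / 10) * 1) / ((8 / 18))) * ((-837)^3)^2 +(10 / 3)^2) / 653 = 473463700583354656393 / 235080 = 2014053516178980.16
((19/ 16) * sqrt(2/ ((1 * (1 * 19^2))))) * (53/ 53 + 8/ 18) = 13 * sqrt(2)/ 144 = 0.13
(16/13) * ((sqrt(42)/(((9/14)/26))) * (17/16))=476 * sqrt(42)/9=342.76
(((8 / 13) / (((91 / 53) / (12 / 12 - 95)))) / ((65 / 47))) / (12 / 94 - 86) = 22010476 / 77587055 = 0.28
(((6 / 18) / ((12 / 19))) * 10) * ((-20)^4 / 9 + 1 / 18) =10133365 / 108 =93827.45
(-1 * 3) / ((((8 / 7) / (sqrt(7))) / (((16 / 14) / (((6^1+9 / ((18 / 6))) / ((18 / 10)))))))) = -3 * sqrt(7) / 5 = -1.59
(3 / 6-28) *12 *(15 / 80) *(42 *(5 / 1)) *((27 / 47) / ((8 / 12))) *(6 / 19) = -3535.81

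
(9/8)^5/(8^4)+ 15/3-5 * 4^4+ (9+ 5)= -169248495959/134217728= -1261.00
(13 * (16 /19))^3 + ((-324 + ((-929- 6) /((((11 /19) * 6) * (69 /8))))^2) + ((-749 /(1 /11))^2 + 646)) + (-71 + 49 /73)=1456429927287706879 /21454794243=67883658.58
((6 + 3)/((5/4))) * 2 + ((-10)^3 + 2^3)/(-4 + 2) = 2552/5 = 510.40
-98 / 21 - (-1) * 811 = 2419 / 3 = 806.33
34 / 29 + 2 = 92 / 29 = 3.17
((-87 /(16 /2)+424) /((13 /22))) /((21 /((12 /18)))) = 22.19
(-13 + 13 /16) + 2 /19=-12.08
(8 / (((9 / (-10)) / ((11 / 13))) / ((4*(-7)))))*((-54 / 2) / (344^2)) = -1155 / 24037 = -0.05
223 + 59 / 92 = 20575 / 92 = 223.64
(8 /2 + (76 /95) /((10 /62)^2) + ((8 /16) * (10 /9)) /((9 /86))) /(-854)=-202807 /4323375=-0.05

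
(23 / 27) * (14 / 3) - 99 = -7697 / 81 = -95.02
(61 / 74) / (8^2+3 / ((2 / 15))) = 61 / 6401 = 0.01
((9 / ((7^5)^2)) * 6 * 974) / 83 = 52596 / 23445445667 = 0.00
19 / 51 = 0.37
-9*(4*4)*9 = -1296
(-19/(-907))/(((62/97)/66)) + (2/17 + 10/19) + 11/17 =31369326/9081791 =3.45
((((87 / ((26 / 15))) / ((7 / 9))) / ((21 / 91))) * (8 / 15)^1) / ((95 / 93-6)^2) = 9029556 / 1500583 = 6.02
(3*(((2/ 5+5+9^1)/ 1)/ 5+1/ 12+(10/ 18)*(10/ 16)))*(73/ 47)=435007/ 28200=15.43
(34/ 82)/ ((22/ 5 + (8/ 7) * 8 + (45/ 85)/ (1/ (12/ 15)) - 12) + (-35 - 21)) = -2023/ 263630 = -0.01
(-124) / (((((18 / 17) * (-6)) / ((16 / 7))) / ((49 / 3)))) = 59024 / 81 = 728.69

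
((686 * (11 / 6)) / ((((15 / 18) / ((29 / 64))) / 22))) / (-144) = -1203587 / 11520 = -104.48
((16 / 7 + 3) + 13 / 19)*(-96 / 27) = -25408 / 1197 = -21.23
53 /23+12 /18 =205 /69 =2.97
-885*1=-885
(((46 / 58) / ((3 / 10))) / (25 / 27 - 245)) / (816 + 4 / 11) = -2277 / 171616780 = -0.00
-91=-91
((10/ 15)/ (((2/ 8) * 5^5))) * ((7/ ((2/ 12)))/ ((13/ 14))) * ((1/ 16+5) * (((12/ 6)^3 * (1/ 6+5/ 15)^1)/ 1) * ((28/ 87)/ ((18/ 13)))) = 16464/ 90625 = 0.18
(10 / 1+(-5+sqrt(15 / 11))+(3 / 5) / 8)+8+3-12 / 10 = sqrt(165) / 11+119 / 8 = 16.04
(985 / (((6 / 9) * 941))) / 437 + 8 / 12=1653733 / 2467302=0.67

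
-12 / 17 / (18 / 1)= -0.04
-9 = -9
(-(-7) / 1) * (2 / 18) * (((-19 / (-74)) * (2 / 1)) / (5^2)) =133 / 8325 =0.02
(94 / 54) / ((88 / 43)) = 2021 / 2376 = 0.85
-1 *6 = -6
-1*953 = -953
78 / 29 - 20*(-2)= 1238 / 29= 42.69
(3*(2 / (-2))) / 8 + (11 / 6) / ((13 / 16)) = 587 / 312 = 1.88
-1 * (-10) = 10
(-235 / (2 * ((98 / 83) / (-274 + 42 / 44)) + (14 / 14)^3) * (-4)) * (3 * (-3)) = -4217995260 / 494269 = -8533.80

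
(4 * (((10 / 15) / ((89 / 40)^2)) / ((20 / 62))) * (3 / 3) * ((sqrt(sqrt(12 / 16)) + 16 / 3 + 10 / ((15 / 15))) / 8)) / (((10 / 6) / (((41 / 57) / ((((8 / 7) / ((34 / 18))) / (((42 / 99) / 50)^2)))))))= 14822402 * sqrt(2) * 3^(1 / 4) / 2765701310625 + 1363660984 / 8297103931875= 0.00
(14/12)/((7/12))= 2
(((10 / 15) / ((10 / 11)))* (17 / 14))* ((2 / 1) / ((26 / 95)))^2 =47.55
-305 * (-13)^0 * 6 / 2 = -915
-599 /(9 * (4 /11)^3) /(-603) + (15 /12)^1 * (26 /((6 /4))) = 8322709 /347328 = 23.96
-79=-79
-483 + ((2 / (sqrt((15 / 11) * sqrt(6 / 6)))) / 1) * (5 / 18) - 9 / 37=-17880 / 37 + sqrt(165) / 27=-482.77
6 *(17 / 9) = 11.33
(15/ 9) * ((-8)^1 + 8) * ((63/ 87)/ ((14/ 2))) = 0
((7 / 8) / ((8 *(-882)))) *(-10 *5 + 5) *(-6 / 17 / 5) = -0.00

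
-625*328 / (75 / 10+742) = -410000 / 1499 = -273.52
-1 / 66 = -0.02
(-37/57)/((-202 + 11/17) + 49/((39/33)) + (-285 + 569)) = -8177/1563396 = -0.01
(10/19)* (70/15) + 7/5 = 1099/285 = 3.86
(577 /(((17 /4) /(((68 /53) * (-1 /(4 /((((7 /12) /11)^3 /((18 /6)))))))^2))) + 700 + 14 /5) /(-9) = -117484237275941278309 /1504493647455237120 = -78.09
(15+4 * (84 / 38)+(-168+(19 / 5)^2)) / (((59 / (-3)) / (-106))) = -19593888 / 28025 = -699.16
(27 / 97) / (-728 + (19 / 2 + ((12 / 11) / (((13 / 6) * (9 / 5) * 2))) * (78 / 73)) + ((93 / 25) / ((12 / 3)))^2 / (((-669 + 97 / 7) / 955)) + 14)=-198858132000 / 504100196623283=-0.00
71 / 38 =1.87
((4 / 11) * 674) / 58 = 1348 / 319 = 4.23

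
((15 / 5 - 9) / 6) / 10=-1 / 10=-0.10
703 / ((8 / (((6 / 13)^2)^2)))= 113886 / 28561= 3.99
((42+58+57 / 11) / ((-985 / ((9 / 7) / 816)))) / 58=-3471 / 1196530720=-0.00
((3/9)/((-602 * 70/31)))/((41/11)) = -341/5183220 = -0.00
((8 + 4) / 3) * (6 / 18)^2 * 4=16 / 9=1.78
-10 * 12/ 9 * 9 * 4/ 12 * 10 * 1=-400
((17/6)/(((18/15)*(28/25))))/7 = 0.30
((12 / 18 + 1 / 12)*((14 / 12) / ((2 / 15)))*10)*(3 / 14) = 225 / 16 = 14.06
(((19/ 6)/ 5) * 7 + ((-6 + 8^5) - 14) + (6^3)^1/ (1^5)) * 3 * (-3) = -296715.90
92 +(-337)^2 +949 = 114610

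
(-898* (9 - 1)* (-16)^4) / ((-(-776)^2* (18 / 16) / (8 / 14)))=235405312 / 592767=397.13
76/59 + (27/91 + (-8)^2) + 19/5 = 1862636/26845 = 69.38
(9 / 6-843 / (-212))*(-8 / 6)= -7.30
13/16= 0.81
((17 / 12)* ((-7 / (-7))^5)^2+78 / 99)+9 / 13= 1657 / 572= 2.90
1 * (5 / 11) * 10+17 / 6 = 487 / 66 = 7.38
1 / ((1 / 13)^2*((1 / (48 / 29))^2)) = 389376 / 841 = 462.99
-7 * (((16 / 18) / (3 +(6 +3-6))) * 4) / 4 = -28 / 27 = -1.04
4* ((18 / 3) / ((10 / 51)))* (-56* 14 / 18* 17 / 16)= -28322 / 5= -5664.40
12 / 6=2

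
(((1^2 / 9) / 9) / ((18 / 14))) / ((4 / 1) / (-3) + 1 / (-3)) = -7 / 1215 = -0.01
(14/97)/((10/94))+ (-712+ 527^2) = 134353903/485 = 277018.36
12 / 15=4 / 5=0.80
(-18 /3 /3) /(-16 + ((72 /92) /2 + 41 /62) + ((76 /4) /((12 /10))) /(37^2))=5856582 /43736485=0.13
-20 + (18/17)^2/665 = -3843376/192185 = -20.00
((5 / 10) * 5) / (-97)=-5 / 194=-0.03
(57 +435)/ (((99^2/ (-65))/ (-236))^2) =38591758400/ 32019867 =1205.24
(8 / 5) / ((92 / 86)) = 172 / 115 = 1.50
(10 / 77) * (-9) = -90 / 77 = -1.17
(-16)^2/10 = 128/5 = 25.60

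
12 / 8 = 3 / 2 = 1.50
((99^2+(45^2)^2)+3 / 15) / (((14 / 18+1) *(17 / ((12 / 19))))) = 554907537 / 6460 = 85899.00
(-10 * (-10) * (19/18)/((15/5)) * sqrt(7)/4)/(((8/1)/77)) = 36575 * sqrt(7)/432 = 224.00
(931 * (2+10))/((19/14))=8232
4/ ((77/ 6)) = 24/ 77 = 0.31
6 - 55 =-49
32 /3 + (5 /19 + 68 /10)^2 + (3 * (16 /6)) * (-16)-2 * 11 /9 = -5676781 /81225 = -69.89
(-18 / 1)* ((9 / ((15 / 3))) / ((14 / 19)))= -1539 / 35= -43.97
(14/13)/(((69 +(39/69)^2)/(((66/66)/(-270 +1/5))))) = -3703/64308179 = -0.00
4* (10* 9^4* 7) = 1837080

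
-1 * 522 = -522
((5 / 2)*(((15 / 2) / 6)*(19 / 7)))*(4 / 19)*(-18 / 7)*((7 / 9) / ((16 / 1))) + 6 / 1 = 647 / 112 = 5.78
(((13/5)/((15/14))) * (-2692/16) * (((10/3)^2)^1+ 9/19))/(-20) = 121322383/513000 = 236.50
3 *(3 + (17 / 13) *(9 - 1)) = 525 / 13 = 40.38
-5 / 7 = -0.71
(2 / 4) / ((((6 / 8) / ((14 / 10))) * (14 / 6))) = 2 / 5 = 0.40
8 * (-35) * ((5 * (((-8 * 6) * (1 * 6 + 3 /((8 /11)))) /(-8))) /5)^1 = -17010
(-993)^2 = 986049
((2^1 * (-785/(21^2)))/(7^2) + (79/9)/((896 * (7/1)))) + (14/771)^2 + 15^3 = 616560270016927/182688363648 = 3374.93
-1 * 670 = -670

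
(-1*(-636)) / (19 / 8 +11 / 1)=5088 / 107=47.55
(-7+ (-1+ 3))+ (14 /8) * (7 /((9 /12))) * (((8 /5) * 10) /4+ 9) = 622 /3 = 207.33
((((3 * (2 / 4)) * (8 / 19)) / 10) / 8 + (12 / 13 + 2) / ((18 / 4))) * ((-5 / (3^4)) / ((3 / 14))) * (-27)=204617 / 40014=5.11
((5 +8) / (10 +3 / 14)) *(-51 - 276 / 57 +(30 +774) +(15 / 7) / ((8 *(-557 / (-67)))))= 443413375 / 465652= 952.24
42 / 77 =6 / 11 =0.55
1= 1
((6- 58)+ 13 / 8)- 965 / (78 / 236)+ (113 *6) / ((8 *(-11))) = -10219889 / 3432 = -2977.82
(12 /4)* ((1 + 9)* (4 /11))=120 /11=10.91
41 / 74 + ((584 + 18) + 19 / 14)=156413 / 259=603.91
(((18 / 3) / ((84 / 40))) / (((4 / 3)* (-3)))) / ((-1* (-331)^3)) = -5 / 253852837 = -0.00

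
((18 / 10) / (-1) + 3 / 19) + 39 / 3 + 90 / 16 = 16.98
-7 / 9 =-0.78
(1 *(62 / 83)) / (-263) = -62 / 21829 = -0.00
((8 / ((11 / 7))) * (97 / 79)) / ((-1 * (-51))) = 0.12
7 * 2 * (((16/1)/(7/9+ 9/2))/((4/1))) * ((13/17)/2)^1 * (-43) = -281736/1615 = -174.45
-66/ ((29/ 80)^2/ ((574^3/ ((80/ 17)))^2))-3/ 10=-6822022268264721452763/ 8410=-811179817867386617.45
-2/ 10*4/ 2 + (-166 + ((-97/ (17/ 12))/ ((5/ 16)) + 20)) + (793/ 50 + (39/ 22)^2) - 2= -71687133/ 205700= -348.50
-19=-19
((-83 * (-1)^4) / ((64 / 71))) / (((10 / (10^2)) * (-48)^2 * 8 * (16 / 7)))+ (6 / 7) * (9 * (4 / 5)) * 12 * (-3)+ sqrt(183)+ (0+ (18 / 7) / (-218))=-8000017699561 / 36002856960+ sqrt(183)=-208.68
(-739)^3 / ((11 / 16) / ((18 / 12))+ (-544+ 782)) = -9686002056 / 5723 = -1692469.34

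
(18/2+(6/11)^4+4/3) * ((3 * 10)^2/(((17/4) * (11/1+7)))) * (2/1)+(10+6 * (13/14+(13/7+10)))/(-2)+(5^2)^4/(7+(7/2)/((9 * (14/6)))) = 1446561024877/26441646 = 54707.68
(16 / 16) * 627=627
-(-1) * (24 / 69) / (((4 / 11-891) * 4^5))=-11 / 28842368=-0.00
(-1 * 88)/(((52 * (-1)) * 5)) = 22/65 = 0.34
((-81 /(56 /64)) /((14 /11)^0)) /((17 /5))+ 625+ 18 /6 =71492 /119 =600.77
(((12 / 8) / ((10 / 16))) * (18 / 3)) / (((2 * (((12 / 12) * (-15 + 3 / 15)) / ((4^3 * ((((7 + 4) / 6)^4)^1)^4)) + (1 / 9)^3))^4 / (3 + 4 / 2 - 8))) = -4249283829025602727924898672656968070081361910112750627434810255766950056392983375 / 5345251322614100904779172529403651193347718590677587815535898389838562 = -794964272502.62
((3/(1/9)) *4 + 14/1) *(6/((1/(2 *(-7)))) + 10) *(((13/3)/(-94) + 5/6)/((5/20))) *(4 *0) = 0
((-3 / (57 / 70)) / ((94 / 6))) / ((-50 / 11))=231 / 4465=0.05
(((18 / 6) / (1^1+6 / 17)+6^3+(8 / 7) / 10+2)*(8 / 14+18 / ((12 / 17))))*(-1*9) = -116530119 / 2254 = -51699.25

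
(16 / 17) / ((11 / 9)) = 144 / 187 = 0.77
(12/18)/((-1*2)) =-1/3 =-0.33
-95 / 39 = -2.44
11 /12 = 0.92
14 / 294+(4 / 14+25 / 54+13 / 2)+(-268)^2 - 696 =1920653 / 27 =71135.30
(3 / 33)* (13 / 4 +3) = 25 / 44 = 0.57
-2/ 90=-1/ 45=-0.02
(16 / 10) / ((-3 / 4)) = -32 / 15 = -2.13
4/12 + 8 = 25/3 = 8.33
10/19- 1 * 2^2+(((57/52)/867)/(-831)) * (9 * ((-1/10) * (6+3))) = -2747409213/790923640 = -3.47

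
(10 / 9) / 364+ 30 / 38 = 24665 / 31122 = 0.79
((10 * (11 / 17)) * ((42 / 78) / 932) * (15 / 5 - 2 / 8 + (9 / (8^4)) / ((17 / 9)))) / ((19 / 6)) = 221262195 / 68125650944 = 0.00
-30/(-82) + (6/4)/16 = 0.46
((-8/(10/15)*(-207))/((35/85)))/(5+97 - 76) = 21114/91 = 232.02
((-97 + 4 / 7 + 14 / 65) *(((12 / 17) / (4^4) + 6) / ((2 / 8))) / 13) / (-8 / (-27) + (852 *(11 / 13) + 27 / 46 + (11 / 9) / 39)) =-25364087361 / 103028352440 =-0.25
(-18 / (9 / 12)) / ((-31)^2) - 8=-7712 / 961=-8.02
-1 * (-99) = 99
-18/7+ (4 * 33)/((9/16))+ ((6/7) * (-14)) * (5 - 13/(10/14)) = 41002/105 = 390.50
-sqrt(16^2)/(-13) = 16/13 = 1.23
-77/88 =-7/8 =-0.88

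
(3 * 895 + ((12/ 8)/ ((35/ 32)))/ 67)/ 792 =699597/ 206360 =3.39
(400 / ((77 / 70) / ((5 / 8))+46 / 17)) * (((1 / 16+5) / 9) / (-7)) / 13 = -95625 / 172718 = -0.55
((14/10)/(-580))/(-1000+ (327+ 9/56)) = 98/27317275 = 0.00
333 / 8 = 41.62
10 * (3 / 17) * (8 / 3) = 80 / 17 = 4.71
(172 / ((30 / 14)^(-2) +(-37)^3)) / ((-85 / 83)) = 160605 / 48436723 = 0.00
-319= -319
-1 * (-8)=8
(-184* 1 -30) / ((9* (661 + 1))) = -107 / 2979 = -0.04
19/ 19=1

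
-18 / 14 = -1.29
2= 2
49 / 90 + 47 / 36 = 1.85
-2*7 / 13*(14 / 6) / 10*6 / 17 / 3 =-98 / 3315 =-0.03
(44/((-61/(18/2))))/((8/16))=-792/61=-12.98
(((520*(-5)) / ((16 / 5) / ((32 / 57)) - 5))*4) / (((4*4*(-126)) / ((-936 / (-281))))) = 338000 / 13769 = 24.55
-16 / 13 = -1.23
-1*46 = -46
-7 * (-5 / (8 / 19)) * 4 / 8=41.56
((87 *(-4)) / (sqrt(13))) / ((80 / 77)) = -6699 *sqrt(13) / 260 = -92.90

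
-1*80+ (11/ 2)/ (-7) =-1131/ 14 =-80.79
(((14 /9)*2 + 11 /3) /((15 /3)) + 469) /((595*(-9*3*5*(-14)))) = 10583 /25302375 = 0.00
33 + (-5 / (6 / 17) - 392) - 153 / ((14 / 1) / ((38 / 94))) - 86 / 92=-17185537 / 45402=-378.52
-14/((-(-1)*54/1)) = -7/27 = -0.26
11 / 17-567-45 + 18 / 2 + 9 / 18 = -20463 / 34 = -601.85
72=72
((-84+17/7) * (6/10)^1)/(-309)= 571/3605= 0.16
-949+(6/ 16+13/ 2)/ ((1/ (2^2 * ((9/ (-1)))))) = -2393/ 2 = -1196.50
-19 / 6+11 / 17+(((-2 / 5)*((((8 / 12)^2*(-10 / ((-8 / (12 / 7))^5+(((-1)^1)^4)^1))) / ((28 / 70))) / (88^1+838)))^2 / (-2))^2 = -986353819613494184954897120189140817 / 391471165760997692083267421882408262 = -2.52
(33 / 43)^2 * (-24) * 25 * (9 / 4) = -1470150 / 1849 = -795.11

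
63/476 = 9/68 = 0.13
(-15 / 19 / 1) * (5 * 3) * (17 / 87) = -1275 / 551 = -2.31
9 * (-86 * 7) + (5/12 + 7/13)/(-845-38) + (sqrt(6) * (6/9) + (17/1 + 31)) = -739706909/137748 + 2 * sqrt(6)/3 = -5368.37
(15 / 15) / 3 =1 / 3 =0.33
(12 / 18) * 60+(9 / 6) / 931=74483 / 1862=40.00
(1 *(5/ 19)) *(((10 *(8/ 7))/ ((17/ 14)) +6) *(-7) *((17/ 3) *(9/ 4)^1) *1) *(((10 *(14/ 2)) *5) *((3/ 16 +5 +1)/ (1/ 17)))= -4051191375/ 304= -13326287.42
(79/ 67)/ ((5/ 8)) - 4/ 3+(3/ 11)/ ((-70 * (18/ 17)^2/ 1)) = 3063101/ 5571720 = 0.55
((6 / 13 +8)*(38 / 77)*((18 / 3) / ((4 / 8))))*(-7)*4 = -18240 / 13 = -1403.08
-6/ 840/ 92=-1/ 12880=-0.00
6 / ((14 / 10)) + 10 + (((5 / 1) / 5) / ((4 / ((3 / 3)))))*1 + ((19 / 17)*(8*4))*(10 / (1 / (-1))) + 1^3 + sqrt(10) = -162845 / 476 + sqrt(10) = -338.95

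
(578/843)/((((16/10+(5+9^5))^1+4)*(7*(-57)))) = -1445/49662774693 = -0.00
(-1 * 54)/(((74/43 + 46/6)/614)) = -3531.89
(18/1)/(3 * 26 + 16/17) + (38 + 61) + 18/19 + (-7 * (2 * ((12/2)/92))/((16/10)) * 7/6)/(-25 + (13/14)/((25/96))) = 160314934493/1599846512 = 100.21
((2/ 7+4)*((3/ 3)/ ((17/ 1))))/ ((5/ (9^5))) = 354294/ 119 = 2977.26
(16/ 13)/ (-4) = -4/ 13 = -0.31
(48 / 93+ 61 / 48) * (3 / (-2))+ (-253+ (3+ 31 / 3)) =-721225 / 2976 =-242.35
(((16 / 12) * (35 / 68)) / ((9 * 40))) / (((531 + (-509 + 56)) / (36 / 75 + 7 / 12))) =2233 / 85924800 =0.00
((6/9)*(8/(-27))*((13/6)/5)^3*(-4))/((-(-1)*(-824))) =-2197/28157625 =-0.00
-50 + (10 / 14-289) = -2368 / 7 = -338.29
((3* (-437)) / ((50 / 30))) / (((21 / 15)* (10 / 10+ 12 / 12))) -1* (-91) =-2659 / 14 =-189.93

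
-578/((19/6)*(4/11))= -9537/19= -501.95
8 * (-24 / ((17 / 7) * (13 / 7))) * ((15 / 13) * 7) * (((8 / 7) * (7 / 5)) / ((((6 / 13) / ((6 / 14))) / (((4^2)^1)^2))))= -28901376 / 221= -130775.46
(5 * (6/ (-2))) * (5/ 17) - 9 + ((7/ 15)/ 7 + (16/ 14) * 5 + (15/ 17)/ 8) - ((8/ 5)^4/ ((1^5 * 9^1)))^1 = -8.25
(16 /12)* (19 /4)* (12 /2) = 38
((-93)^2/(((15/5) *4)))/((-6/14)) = -6727/4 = -1681.75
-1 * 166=-166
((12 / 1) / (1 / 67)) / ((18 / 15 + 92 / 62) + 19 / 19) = 218.25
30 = 30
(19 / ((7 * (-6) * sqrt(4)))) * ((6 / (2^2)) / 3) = -19 / 168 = -0.11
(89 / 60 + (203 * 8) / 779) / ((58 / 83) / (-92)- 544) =-318365839 / 48539980770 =-0.01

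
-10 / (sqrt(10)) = -sqrt(10) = -3.16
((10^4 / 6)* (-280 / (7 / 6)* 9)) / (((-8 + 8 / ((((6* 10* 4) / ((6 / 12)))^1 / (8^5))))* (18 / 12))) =-4500000 / 1009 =-4459.86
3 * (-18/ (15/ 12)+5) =-141/ 5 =-28.20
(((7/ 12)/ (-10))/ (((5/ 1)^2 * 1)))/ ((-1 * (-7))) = -1/ 3000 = -0.00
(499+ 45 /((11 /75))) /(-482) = -4432 /2651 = -1.67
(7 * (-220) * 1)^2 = 2371600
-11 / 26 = -0.42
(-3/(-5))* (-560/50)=-6.72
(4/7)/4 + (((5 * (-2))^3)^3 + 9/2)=-13999999935/14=-999999995.36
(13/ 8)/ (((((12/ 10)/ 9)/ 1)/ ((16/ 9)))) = 65/ 3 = 21.67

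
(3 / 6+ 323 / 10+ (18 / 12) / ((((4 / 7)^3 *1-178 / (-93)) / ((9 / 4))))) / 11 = 92218237 / 29482640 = 3.13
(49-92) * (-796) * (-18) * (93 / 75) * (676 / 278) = -6455537712 / 3475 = -1857708.69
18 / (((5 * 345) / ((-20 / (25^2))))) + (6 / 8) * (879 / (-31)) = -189537351 / 8912500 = -21.27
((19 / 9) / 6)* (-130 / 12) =-3.81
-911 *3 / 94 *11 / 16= -30063 / 1504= -19.99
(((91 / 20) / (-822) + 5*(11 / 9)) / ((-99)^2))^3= 0.00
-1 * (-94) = 94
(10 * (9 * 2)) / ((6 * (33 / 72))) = 720 / 11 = 65.45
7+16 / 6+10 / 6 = 34 / 3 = 11.33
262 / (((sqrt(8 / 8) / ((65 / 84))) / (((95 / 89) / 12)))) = 808925 / 44856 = 18.03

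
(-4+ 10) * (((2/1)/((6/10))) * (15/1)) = 300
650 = 650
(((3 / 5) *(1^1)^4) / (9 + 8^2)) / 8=3 / 2920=0.00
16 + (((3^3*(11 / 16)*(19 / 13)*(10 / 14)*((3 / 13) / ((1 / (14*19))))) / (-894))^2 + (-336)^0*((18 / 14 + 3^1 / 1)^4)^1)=138409302190150681 / 389742773545216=355.13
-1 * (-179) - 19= 160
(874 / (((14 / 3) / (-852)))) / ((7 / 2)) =-2233944 / 49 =-45590.69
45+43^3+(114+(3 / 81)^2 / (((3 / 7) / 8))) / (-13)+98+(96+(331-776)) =2254357357 / 28431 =79292.23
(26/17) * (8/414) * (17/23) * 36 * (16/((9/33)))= 73216/1587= 46.13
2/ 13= 0.15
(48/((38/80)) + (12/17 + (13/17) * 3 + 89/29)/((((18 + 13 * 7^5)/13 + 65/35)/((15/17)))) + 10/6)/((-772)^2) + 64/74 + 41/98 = 14902980036619475203/11612067188777429136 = 1.28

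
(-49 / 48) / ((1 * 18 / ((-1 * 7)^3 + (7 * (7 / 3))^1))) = 12005 / 648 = 18.53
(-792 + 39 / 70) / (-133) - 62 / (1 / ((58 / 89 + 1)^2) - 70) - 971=-435701576671 / 451898090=-964.16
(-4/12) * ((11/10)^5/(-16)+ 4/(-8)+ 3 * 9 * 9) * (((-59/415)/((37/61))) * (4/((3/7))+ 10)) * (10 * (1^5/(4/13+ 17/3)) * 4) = 526228806299027/214662900000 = 2451.42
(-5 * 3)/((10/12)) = -18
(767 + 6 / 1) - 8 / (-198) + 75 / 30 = 775.54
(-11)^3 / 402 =-1331 / 402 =-3.31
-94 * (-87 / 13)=8178 / 13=629.08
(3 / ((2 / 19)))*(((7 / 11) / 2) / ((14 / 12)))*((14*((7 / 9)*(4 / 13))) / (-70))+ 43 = 30479 / 715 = 42.63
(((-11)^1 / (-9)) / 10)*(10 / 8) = 11 / 72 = 0.15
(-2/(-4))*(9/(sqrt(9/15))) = 3*sqrt(15)/2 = 5.81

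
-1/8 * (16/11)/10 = -1/55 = -0.02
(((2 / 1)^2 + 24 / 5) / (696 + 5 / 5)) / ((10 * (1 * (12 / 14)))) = 77 / 52275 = 0.00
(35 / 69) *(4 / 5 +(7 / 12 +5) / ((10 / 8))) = 553 / 207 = 2.67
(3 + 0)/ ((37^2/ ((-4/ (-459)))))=4/ 209457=0.00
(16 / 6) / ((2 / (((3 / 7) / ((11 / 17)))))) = 68 / 77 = 0.88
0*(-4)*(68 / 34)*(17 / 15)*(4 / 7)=0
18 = 18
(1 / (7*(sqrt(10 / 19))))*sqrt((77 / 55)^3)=sqrt(266) / 50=0.33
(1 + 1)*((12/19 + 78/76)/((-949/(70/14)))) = -0.02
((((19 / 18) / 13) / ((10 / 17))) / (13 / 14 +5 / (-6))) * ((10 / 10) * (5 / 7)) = 323 / 312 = 1.04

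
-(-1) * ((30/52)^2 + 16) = 11041/676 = 16.33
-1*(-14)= 14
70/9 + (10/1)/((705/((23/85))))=279788/35955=7.78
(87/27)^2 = 841/81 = 10.38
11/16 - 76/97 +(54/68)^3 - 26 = -195162911/7624976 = -25.60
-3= -3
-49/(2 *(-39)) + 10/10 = 127/78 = 1.63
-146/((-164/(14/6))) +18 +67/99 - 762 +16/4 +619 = -959921/8118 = -118.25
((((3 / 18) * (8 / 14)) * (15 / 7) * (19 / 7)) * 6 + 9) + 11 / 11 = 4570 / 343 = 13.32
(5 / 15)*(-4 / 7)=-4 / 21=-0.19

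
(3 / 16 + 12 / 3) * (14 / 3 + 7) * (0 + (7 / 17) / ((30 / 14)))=22981 / 2448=9.39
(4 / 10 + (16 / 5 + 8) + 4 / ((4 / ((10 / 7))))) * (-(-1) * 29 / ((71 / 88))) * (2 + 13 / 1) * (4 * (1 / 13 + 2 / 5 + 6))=5879073024 / 32305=181986.47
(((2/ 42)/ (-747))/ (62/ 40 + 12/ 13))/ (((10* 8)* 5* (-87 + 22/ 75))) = 65/ 87458768964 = 0.00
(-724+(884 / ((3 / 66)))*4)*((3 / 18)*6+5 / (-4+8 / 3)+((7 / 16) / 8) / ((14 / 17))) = -13236429 / 64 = -206819.20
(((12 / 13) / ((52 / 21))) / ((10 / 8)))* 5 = 252 / 169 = 1.49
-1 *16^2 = -256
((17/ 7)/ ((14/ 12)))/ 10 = 51/ 245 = 0.21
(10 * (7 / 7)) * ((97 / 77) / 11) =970 / 847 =1.15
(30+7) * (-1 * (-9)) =333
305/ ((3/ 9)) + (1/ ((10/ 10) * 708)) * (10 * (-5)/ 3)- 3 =968519/ 1062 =911.98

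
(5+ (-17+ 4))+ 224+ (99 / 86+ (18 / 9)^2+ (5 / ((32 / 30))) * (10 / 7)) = 548657 / 2408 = 227.85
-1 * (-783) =783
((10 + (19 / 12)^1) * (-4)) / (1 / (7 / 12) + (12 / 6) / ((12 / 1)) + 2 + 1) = -1946 / 205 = -9.49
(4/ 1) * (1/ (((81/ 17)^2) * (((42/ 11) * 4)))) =3179/ 275562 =0.01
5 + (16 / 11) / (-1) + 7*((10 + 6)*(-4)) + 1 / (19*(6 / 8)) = -444.38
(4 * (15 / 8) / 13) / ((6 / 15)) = 75 / 52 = 1.44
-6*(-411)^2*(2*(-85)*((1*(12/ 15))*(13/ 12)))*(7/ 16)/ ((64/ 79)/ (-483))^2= 380471737354562763/ 16384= 23222151938144.70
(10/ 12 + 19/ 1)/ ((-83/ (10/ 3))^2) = 5950/ 186003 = 0.03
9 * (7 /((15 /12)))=252 /5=50.40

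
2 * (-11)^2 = 242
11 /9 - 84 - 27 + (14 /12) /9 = -5921 /54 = -109.65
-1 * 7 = -7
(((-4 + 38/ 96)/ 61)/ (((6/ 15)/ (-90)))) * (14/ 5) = 18165/ 488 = 37.22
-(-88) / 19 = 4.63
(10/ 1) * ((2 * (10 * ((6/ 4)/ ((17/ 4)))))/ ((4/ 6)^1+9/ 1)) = 7.30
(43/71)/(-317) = -43/22507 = -0.00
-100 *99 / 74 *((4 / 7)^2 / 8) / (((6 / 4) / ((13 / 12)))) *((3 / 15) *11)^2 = -34606 / 1813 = -19.09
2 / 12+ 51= 307 / 6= 51.17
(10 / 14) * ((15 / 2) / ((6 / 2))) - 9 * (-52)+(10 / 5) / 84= 9866 / 21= 469.81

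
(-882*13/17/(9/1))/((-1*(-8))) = -637/68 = -9.37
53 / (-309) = -53 / 309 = -0.17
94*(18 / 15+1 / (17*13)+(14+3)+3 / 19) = 36238786 / 20995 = 1726.07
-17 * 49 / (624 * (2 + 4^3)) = -0.02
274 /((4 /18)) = 1233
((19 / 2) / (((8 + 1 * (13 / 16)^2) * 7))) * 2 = 4864 / 15519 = 0.31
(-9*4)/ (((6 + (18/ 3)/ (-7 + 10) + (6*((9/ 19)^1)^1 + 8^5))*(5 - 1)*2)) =-171/ 1245596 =-0.00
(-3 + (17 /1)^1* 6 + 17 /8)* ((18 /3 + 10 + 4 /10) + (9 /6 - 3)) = 120541 /80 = 1506.76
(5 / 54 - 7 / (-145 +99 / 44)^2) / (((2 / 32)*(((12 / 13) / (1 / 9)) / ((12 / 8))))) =21114041 / 79227963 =0.27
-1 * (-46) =46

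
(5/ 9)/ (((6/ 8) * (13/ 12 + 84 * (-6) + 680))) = 16/ 3825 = 0.00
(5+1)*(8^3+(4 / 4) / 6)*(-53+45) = -24584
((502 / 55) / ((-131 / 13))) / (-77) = 6526 / 554785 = 0.01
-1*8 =-8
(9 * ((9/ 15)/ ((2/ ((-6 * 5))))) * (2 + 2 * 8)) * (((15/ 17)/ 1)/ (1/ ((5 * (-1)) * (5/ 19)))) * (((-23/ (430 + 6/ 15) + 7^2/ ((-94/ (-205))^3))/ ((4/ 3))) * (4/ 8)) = 23280072961618125/ 72166952008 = 322586.34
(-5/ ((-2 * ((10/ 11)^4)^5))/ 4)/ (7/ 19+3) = 12782249903718640174819/ 10240000000000000000000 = 1.25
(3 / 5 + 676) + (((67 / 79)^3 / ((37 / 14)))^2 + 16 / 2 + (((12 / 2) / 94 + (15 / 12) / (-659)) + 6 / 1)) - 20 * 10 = 101159991306376684655849 / 206148065664745925540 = 490.72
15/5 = 3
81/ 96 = 0.84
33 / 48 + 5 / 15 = 1.02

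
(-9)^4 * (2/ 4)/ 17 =6561/ 34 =192.97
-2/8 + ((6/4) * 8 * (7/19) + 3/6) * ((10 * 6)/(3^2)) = 7423/228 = 32.56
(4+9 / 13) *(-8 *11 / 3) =-5368 / 39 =-137.64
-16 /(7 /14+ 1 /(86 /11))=-688 /27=-25.48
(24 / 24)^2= 1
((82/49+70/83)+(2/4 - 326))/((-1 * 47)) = 2627145/382298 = 6.87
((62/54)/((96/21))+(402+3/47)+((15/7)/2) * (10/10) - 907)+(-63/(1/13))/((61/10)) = -11060522803/17339616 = -637.88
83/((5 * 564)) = 83/2820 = 0.03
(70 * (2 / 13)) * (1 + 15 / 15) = 280 / 13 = 21.54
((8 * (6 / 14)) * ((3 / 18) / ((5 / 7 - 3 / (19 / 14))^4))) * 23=4112409476 / 1568239201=2.62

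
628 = 628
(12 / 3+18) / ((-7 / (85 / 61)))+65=25885 / 427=60.62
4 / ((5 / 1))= 4 / 5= 0.80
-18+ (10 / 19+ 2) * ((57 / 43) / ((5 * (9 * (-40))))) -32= -53752 / 1075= -50.00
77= 77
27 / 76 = 0.36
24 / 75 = 8 / 25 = 0.32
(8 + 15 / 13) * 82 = 9758 / 13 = 750.62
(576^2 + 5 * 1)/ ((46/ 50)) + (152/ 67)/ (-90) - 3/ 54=50015974549/ 138690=360631.44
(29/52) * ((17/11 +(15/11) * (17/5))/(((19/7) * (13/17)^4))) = 288230971/77600237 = 3.71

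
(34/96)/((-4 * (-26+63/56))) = 17/4776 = 0.00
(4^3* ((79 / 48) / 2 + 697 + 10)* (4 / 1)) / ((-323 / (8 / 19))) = -236.21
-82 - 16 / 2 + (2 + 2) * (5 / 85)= -1526 / 17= -89.76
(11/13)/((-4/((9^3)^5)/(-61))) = 138152949635509479/52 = 2656787492990566.90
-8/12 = -2/3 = -0.67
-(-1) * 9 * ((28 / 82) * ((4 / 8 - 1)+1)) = 63 / 41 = 1.54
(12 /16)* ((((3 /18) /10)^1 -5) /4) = -299 /320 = -0.93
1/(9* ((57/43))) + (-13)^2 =86740/513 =169.08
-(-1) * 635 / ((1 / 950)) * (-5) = -3016250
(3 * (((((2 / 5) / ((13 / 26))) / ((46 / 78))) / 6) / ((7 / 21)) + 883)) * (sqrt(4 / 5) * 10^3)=24389520 * sqrt(5) / 23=2371157.59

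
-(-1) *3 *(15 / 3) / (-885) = -1 / 59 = -0.02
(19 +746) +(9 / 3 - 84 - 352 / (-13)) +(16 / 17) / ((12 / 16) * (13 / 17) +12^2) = 90878596 / 127803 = 711.08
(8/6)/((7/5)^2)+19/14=599/294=2.04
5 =5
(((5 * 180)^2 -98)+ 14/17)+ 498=13776814/17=810400.82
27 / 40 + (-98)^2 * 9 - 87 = 3453987 / 40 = 86349.68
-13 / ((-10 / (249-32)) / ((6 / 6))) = 2821 / 10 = 282.10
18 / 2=9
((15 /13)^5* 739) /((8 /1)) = 561178125 /2970344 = 188.93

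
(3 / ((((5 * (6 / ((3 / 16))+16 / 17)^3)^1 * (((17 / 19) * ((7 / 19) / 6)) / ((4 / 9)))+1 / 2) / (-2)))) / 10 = -625974 / 23050121645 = -0.00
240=240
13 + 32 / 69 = 929 / 69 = 13.46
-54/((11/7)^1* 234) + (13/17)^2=18098/41327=0.44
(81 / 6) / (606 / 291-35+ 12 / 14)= -18333 / 43538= -0.42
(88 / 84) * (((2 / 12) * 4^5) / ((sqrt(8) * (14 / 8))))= 11264 * sqrt(2) / 441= 36.12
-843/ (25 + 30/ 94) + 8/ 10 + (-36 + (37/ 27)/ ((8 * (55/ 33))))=-2929921/ 42840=-68.39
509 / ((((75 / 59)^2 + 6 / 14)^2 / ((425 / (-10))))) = -25688623559585 / 4963666248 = -5175.33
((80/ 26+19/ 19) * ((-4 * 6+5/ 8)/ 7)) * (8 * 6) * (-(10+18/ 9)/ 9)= 79288/ 91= 871.30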